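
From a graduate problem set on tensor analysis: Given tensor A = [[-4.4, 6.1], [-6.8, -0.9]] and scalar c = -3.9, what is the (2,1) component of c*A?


Scalar multiplication: (cA)_{ij} = c * A_{ij}.
c = -3.9
A_{21} = -6.8
(cA)_{21} = -3.9 * -6.8 = 26.52

26.52


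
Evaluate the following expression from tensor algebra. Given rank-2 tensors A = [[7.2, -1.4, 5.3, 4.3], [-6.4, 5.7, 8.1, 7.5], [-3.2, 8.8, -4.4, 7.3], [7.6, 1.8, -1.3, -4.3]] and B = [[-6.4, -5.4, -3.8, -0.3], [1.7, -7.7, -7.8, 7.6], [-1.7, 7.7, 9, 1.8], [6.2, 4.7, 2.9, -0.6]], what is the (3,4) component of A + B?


Tensor addition is component-wise: (A + B)_{ij} = A_{ij} + B_{ij}.
A_{34} = 7.3
B_{34} = 1.8
(A + B)_{34} = 7.3 + 1.8 = 9.1

9.1


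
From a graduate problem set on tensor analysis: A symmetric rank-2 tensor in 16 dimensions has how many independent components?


A symmetric rank-2 tensor in d dimensions has d(d+1)/2 independent components.
d = 16
d(d+1)/2 = 16 * 17 / 2 = 272 / 2 = 136

136


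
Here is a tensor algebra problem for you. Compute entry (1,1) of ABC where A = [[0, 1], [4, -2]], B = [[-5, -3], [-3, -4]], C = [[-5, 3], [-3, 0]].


(ABC)_{11} = sum_m (AB)_{1m} C_{m1}. First compute row 1 of AB.
(AB)_{11} = 0*-5 + 1*-3 = -3
(AB)_{12} = 0*-3 + 1*-4 = -4
Now contract with column 1 of C:
(AB)_{11} * C_{11} = -3 * -5 = 15
(AB)_{12} * C_{21} = -4 * -3 = 12
(ABC)_{11} = 15 + 12 = 27

27


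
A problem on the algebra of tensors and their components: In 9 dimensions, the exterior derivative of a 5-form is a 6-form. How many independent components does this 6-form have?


The exterior derivative of a p-form is a (p+1)-form.
Its number of independent components is C(n, p+1).
n = 9, p+1 = 6
C(9, 6) = 84

84


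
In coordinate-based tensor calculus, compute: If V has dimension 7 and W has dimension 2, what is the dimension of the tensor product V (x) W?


The dimension of a tensor product is the product of dimensions.
dim(V) = 7, dim(W) = 2
dim(V (x) W) = 7 * 2 = 14

14


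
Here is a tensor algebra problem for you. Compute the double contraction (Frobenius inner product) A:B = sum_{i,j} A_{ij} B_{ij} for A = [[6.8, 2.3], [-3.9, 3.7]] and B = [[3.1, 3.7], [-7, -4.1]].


A:B = sum over all i,j of A_{ij} * B_{ij}.
Row 1: 6.8*3.1=21.08, 2.3*3.7=8.51 => row sum = 29.59
Row 2: -3.9*-7=27.3, 3.7*-4.1=-15.17 => row sum = 12.13
Total = 29.59 + 12.13 = 41.72

41.72


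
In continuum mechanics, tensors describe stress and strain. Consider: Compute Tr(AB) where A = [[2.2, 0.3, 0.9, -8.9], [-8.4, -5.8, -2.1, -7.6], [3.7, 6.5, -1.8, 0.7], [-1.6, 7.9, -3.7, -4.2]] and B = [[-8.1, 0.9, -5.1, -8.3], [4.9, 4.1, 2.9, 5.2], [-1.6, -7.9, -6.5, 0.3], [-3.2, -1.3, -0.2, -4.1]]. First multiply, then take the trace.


Tr(AB) = sum_i (AB)_{ii} where (AB)_{ii} = sum_k A_{ik} B_{ki}.
(AB)_{11} = 2.2*-8.1 + 0.3*4.9 + 0.9*-1.6 + -8.9*-3.2 = 10.69
(AB)_{22} = -8.4*0.9 + -5.8*4.1 + -2.1*-7.9 + -7.6*-1.3 = -4.87
(AB)_{33} = 3.7*-5.1 + 6.5*2.9 + -1.8*-6.5 + 0.7*-0.2 = 11.54
(AB)_{44} = -1.6*-8.3 + 7.9*5.2 + -3.7*0.3 + -4.2*-4.1 = 70.47
Tr(AB) = 10.69 + -4.87 + 11.54 + 70.47 = 87.83

87.83


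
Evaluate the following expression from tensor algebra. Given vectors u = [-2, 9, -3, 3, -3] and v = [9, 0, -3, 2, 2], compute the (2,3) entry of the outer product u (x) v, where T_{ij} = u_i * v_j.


The outer product entry T_{ij} = u_i * v_j.
We need i=2, j=3.
u_2 = 9, v_3 = -3
T_{2,3} = 9 * -3 = -27

-27


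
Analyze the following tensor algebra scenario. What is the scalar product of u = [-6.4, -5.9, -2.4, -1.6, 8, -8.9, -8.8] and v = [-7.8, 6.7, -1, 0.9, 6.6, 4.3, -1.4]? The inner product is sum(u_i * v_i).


The inner product u . v = sum of u_i * v_i.
Term-by-term: -6.4 * -7.8, -5.9 * 6.7, -2.4 * -1, -1.6 * 0.9, 8 * 6.6, -8.9 * 4.3, -8.8 * -1.4
Products: 49.92, -39.53, 2.4, -1.44, 52.8, -38.27, 12.32
Sum = 49.92 + -39.53 + 2.4 + -1.44 + 52.8 + -38.27 + 12.32 = 38.2

38.2


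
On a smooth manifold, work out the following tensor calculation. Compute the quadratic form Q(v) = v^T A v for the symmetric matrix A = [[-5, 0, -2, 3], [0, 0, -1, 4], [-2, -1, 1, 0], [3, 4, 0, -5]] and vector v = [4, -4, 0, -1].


First compute Av:
(Av)_1 = -5*4 + 0*-4 + -2*0 + 3*-1 = -23
(Av)_2 = 0*4 + 0*-4 + -1*0 + 4*-1 = -4
(Av)_3 = -2*4 + -1*-4 + 1*0 + 0*-1 = -4
(Av)_4 = 3*4 + 4*-4 + 0*0 + -5*-1 = 1
Av = [-23, -4, -4, 1]
Then v^T (Av) = 4*-23 + -4*-4 + 0*-4 + -1*1
= -92 + 16 + 0 + -1 = -77

-77


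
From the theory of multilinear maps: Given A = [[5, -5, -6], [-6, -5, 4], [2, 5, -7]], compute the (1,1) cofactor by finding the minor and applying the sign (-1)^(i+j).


To find cofactor C_{11}, delete row 1 and column 1.
The resulting 2x2 submatrix is: [[-5, 4], [5, -7]]
Minor M_{11} = -5*-7 - 4*5
  = 35 - 20 = 15
Sign = (-1)^(1+1) = (-1)^2 = 1
Cofactor C_{11} = 1 * 15 = 15

15


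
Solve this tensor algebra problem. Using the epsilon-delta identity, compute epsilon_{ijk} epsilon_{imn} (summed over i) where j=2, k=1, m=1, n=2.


Using the identity: epsilon_{ijk} epsilon_{imn} = delta_{jm} delta_{kn} - delta_{jn} delta_{km}.
delta_{21} = 0
delta_{12} = 0
delta_{22} = 1
delta_{11} = 1
Result = 0 * 0 - 1 * 1 = 0 - 1 = -1

-1


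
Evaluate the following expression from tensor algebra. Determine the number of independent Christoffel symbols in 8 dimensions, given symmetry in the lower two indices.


Christoffel symbols Gamma^k_{ij} are symmetric in i,j, so there are d * d(d+1)/2 independent symbols.
d = 8
d(d+1)/2 = 8 * 9 / 2 = 36
Total = 8 * 36 = 288

288


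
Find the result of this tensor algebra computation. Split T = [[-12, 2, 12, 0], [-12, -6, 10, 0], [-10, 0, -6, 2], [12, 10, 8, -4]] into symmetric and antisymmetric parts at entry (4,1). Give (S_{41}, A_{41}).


T_{41} = 12
T_{14} = 0
S_{41} = (12 + 0)/2 = 12/2 = 6
A_{41} = (12 - 0)/2 = 12/2 = 6
Check: S + A = 6 + 6 = 12 = T_{41}.

(6, 6)


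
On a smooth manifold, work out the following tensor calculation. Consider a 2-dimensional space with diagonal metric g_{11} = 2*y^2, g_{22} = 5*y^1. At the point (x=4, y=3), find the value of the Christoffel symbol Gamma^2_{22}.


For a diagonal metric, Gamma^k_{ij} = (1/2) g^{kk} (dg_{ik}/dx_j + dg_{jk}/dx_i - dg_{ij}/dx_k).
The metric is diagonal, so g_{ab} = 0 for a != b.
At the given point: g_{11} = 18, g_{22} = 15
g^{22} = 1/15
dg_{22}/dx_2 = dg_{22}/dx_2 = 5
dg_{22}/dx_2 = dg_{22}/dx_2 = 5
dg_{22}/dx_2 = dg_{22}/dx_2 = 5
Numerator = 5 + 5 - 5 = 5
Gamma^2_{22} = 5 / (2 * 15) = 1/6

1/6


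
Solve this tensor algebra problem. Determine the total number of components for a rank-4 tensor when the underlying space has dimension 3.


The number of components of a rank-r tensor in d dimensions is d^r.
Here d = 3 and r = 4.
3^4 = 81

81


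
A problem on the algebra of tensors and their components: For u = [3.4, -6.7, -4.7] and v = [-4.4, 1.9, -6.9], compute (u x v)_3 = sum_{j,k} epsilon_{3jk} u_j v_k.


(u x v)_3 = sum_{j,k} epsilon_{3jk} u_j v_k. Only permutations of (1,2,3) contribute; the two non-zero terms are:
eps_{312} u_1 v_2 = 1 * 3.4 * 1.9 = 6.46
eps_{321} u_2 v_1 = -1 * -6.7 * -4.4 = -29.48
(u x v)_3 = -23.02

-23.02


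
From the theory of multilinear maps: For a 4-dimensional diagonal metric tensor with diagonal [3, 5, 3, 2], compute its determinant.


For a diagonal metric, the determinant is the product of diagonal entries.
Diagonal entries: 3, 5, 3, 2
det(g) = 3 * 5 * 3 * 2 = 90

90


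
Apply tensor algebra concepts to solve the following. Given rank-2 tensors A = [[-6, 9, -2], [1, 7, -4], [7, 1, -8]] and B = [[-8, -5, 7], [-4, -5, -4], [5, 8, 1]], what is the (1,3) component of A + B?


Tensor addition is component-wise: (A + B)_{ij} = A_{ij} + B_{ij}.
A_{13} = -2
B_{13} = 7
(A + B)_{13} = -2 + 7 = 5

5


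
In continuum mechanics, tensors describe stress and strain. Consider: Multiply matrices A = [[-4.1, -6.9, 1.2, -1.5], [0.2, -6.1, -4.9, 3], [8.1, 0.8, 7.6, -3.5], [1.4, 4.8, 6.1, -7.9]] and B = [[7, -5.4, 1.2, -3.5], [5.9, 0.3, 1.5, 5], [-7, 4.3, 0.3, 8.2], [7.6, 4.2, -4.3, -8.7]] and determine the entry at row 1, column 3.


(AB)_{ij} = sum_k A_{ik} B_{kj}.
For i=1, j=3:
A_{11} * B_{13} = -4.1 * 1.2 = -4.92
A_{12} * B_{23} = -6.9 * 1.5 = -10.35
A_{13} * B_{33} = 1.2 * 0.3 = 0.36
A_{14} * B_{43} = -1.5 * -4.3 = 6.45
Sum = -4.92 + -10.35 + 0.36 + 6.45 = -8.46

-8.46


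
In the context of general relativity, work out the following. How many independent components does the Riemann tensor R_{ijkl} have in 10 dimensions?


The Riemann tensor in d dimensions has d^2(d^2 - 1)/12 independent components.
d = 10, so d^2 = 100
d^2 - 1 = 99
d^2(d^2 - 1) = 100 * 99 = 9900
Divide by 12: 9900 / 12 = 825

825


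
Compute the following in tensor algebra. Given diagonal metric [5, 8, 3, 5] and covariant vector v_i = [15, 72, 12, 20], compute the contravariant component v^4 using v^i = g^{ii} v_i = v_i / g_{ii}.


To raise an index with a diagonal metric: v^i = v_i / g_{ii}.
For index 4: v_4 = 20, g_{44} = 5
v^4 = 20 / 5 = 4

4


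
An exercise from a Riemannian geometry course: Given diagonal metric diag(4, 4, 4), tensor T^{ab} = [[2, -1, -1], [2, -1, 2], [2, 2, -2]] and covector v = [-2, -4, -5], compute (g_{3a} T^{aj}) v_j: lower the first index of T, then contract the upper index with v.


Step 1: lower the first index. For a diagonal metric, g_{ia} T^{aj} = g_{ii} T^{ij} (no sum on i).
g_{33} = 4
S_3{}^1 = 4 * T^{31} = 4 * 2 = 8
S_3{}^2 = 4 * T^{32} = 4 * 2 = 8
S_3{}^3 = 4 * T^{33} = 4 * -2 = -8
Step 2: contract S_3{}^j with v_j.
S_3{}^1 * v_1 = 8 * -2 = -16
S_3{}^2 * v_2 = 8 * -4 = -32
S_3{}^3 * v_3 = -8 * -5 = 40
Result = -16 + -32 + 40 = -8

-8


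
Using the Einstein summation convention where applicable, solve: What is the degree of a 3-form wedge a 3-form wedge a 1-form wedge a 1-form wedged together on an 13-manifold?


The degree of a wedge product is the sum of the degrees of the individual forms.
Degrees: 3, 3, 1, 1
Total degree = 3 + 3 + 1 + 1 = 8

8


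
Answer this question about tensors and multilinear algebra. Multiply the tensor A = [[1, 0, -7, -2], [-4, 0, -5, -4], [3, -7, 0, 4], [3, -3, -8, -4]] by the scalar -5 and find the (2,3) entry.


Scalar multiplication: (cA)_{ij} = c * A_{ij}.
c = -5
A_{23} = -5
(cA)_{23} = -5 * -5 = 25

25


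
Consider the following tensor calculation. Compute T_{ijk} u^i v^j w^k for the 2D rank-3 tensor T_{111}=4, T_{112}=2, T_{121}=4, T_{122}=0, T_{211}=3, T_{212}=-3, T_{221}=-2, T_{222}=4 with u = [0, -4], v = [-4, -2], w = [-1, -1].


S = sum over i,j,k of T_{ijk} u_i v_j w_k. Expanding all 8 terms:
T_{111}*u_1*v_1*w_1 = 4*0*-4*-1 = 0  (running total: 0)
T_{112}*u_1*v_1*w_2 = 2*0*-4*-1 = 0  (running total: 0)
T_{121}*u_1*v_2*w_1 = 4*0*-2*-1 = 0  (running total: 0)
T_{122}*u_1*v_2*w_2 = 0*0*-2*-1 = 0  (running total: 0)
T_{211}*u_2*v_1*w_1 = 3*-4*-4*-1 = -48  (running total: -48)
T_{212}*u_2*v_1*w_2 = -3*-4*-4*-1 = 48  (running total: 0)
T_{221}*u_2*v_2*w_1 = -2*-4*-2*-1 = 16  (running total: 16)
T_{222}*u_2*v_2*w_2 = 4*-4*-2*-1 = -32  (running total: -16)
S = -16

-16


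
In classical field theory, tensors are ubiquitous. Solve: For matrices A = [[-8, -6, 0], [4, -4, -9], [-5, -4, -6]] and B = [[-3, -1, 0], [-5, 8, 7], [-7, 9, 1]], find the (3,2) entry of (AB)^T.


(AB)^T_{ij} = (AB)_{ji} = sum_k A_{jk} B_{ki}.
For i=3, j=2 we need (AB)_{23}:
A_{21} * B_{13} = 4 * 0 = 0
A_{22} * B_{23} = -4 * 7 = -28
A_{23} * B_{33} = -9 * 1 = -9
Sum = 0 + -28 + -9 = -37

-37


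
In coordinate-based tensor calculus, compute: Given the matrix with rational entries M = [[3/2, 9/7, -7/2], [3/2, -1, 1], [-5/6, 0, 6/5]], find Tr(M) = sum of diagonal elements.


The trace is the sum of diagonal entries.
Diagonal: M[1,1] = 3/2, M[2,2] = -1, M[3,3] = 6/5
Tr(M) = 3/2 + -1 + 6/5
Computing step by step:
After adding M[1,1]: 3/2
After adding M[2,2]: 1/2
After adding M[3,3]: 17/10
Tr(M) = 17/10

17/10


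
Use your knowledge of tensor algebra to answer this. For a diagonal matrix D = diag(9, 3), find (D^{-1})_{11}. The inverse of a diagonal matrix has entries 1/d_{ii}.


For a diagonal matrix, the inverse has entries (D^{-1})_{ii} = 1/d_{ii}.
The diagonal entries are: d_{11} = 9, d_{22} = 3
We need (D^{-1})_{11} = 1/d_{11} = 1/9 = 1/9

1/9


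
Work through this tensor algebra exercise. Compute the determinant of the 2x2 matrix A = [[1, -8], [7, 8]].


For a 2x2 matrix [[a, b], [c, d]], det = a*d - b*c.
a = 1, b = -8, c = 7, d = 8
a*d = 1 * 8 = 8
b*c = -8 * 7 = -56
det = 8 - -56 = 64

64


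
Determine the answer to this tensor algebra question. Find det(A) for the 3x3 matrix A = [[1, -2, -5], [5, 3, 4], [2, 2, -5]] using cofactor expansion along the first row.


Expanding along the first row, det(A) = a11*M_11 - a12*M_12 + a13*M_13, where M_1j is the (1,j) minor.
Minor M_11 = 3*-5 - 4*2 = -23
Minor M_12 = 5*-5 - 4*2 = -33
Minor M_13 = 5*2 - 3*2 = 4
det = 1*(-23) - -2*(-33) + -5*(4)
    = -23 - 66 + -20
    = -109

-109


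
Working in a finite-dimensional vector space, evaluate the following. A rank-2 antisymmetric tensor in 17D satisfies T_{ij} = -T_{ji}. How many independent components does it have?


An antisymmetric rank-2 tensor satisfies A_{ij} = -A_{ji}, so diagonal entries are zero.
The independent components are the upper-triangular entries: C(n, 2) = n(n-1)/2.
n = 17
C(17, 2) = 17 * 16 / 2 = 272 / 2 = 136

136


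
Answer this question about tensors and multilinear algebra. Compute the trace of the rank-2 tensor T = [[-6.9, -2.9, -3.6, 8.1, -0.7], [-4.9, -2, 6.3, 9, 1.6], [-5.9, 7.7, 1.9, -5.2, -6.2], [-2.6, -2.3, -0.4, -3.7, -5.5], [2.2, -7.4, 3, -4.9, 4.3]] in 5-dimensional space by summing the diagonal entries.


The contraction (trace) of a rank-2 tensor is the sum of its diagonal elements.
Diagonal entries: A[1,1] = -6.9, A[2,2] = -2, A[3,3] = 1.9, A[4,4] = -3.7, A[5,5] = 4.3
Tr(A) = -6.9 + -2 + 1.9 + -3.7 + 4.3 = -6.4

-6.4


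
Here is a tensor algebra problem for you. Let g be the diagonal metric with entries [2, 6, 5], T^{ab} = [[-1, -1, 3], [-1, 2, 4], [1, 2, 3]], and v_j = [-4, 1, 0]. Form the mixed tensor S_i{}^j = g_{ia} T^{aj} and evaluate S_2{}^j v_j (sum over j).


Step 1: lower the first index. For a diagonal metric, g_{ia} T^{aj} = g_{ii} T^{ij} (no sum on i).
g_{22} = 6
S_2{}^1 = 6 * T^{21} = 6 * -1 = -6
S_2{}^2 = 6 * T^{22} = 6 * 2 = 12
S_2{}^3 = 6 * T^{23} = 6 * 4 = 24
Step 2: contract S_2{}^j with v_j.
S_2{}^1 * v_1 = -6 * -4 = 24
S_2{}^2 * v_2 = 12 * 1 = 12
S_2{}^3 * v_3 = 24 * 0 = 0
Result = 24 + 12 + 0 = 36

36


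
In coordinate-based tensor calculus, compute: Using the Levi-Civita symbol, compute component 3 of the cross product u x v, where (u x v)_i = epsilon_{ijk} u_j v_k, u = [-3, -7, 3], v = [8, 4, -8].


(u x v)_3 = sum_{j,k} epsilon_{3jk} u_j v_k. Only permutations of (1,2,3) contribute; the two non-zero terms are:
eps_{312} u_1 v_2 = 1 * -3 * 4 = -12
eps_{321} u_2 v_1 = -1 * -7 * 8 = 56
(u x v)_3 = 44

44


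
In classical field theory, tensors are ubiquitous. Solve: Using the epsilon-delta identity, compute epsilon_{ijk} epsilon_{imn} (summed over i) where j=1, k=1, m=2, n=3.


Using the identity: epsilon_{ijk} epsilon_{imn} = delta_{jm} delta_{kn} - delta_{jn} delta_{km}.
delta_{12} = 0
delta_{13} = 0
delta_{13} = 0
delta_{12} = 0
Result = 0 * 0 - 0 * 0 = 0 - 0 = 0

0


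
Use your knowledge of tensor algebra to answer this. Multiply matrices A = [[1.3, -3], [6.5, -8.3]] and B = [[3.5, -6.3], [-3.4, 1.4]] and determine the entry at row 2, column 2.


(AB)_{ij} = sum_k A_{ik} B_{kj}.
For i=2, j=2:
A_{21} * B_{12} = 6.5 * -6.3 = -40.95
A_{22} * B_{22} = -8.3 * 1.4 = -11.62
Sum = -40.95 + -11.62 = -52.57

-52.57


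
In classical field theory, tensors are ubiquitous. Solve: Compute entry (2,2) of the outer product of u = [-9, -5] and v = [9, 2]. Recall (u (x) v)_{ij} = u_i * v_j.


The outer product entry T_{ij} = u_i * v_j.
We need i=2, j=2.
u_2 = -5, v_2 = 2
T_{2,2} = -5 * 2 = -10

-10


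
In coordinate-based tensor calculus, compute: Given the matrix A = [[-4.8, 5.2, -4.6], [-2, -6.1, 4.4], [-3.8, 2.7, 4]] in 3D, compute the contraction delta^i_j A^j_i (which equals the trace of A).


The contraction (trace) of a rank-2 tensor is the sum of its diagonal elements.
Diagonal entries: A[1,1] = -4.8, A[2,2] = -6.1, A[3,3] = 4
Tr(A) = -4.8 + -6.1 + 4 = -6.9

-6.9


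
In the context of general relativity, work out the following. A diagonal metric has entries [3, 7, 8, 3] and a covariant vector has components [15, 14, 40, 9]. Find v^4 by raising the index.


To raise an index with a diagonal metric: v^i = v_i / g_{ii}.
For index 4: v_4 = 9, g_{44} = 3
v^4 = 9 / 3 = 3

3


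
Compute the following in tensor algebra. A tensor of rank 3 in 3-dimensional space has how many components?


The number of components of a rank-r tensor in d dimensions is d^r.
Here d = 3 and r = 3.
3^3 = 27

27


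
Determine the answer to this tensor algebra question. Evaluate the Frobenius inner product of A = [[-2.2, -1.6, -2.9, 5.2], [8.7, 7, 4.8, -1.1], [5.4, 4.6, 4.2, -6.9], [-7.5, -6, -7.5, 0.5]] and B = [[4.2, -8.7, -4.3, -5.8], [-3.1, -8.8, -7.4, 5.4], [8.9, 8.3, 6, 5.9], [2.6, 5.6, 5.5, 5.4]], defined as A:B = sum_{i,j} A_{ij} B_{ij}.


A:B = sum over all i,j of A_{ij} * B_{ij}.
Row 1: -2.2*4.2=-9.24, -1.6*-8.7=13.92, -2.9*-4.3=12.47, 5.2*-5.8=-30.16 => row sum = -13.01
Row 2: 8.7*-3.1=-26.97, 7*-8.8=-61.6, 4.8*-7.4=-35.52, -1.1*5.4=-5.94 => row sum = -130.03
Row 3: 5.4*8.9=48.06, 4.6*8.3=38.18, 4.2*6=25.2, -6.9*5.9=-40.71 => row sum = 70.73
Row 4: -7.5*2.6=-19.5, -6*5.6=-33.6, -7.5*5.5=-41.25, 0.5*5.4=2.7 => row sum = -91.65
Total = -13.01 + -130.03 + 70.73 + -91.65 = -163.96

-163.96


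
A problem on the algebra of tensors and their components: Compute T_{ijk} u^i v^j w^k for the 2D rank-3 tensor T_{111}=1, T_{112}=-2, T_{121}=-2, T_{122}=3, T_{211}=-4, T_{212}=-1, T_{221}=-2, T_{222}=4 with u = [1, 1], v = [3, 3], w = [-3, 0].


S = sum over i,j,k of T_{ijk} u_i v_j w_k. Expanding all 8 terms:
T_{111}*u_1*v_1*w_1 = 1*1*3*-3 = -9  (running total: -9)
T_{112}*u_1*v_1*w_2 = -2*1*3*0 = 0  (running total: -9)
T_{121}*u_1*v_2*w_1 = -2*1*3*-3 = 18  (running total: 9)
T_{122}*u_1*v_2*w_2 = 3*1*3*0 = 0  (running total: 9)
T_{211}*u_2*v_1*w_1 = -4*1*3*-3 = 36  (running total: 45)
T_{212}*u_2*v_1*w_2 = -1*1*3*0 = 0  (running total: 45)
T_{221}*u_2*v_2*w_1 = -2*1*3*-3 = 18  (running total: 63)
T_{222}*u_2*v_2*w_2 = 4*1*3*0 = 0  (running total: 63)
S = 63

63


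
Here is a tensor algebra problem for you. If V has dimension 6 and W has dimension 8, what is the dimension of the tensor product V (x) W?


The dimension of a tensor product is the product of dimensions.
dim(V) = 6, dim(W) = 8
dim(V (x) W) = 6 * 8 = 48

48


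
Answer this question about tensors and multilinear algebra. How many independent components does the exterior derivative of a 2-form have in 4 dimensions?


The exterior derivative of a p-form is a (p+1)-form.
Its number of independent components is C(n, p+1).
n = 4, p+1 = 3
C(4, 3) = 4

4


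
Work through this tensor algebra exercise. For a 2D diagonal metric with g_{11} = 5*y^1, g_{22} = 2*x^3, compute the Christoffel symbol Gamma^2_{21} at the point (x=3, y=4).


For a diagonal metric, Gamma^k_{ij} = (1/2) g^{kk} (dg_{ik}/dx_j + dg_{jk}/dx_i - dg_{ij}/dx_k).
The metric is diagonal, so g_{ab} = 0 for a != b.
At the given point: g_{11} = 20, g_{22} = 54
g^{22} = 1/54
dg_{22}/dx_1 = dg_{22}/dx_1 = 54
dg_{12}/dx_2 = 0 (off-diagonal)
dg_{21}/dx_2 = 0 (off-diagonal)
Numerator = 54 + 0 - 0 = 54
Gamma^2_{21} = 54 / (2 * 54) = 1/2

1/2


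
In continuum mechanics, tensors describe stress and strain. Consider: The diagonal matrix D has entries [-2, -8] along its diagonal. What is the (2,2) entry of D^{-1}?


For a diagonal matrix, the inverse has entries (D^{-1})_{ii} = 1/d_{ii}.
The diagonal entries are: d_{11} = -2, d_{22} = -8
We need (D^{-1})_{22} = 1/d_{22} = 1/-8 = -1/8

-1/8


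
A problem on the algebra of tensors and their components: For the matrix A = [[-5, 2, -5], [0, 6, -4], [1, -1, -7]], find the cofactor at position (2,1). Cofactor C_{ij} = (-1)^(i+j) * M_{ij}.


To find cofactor C_{21}, delete row 2 and column 1.
The resulting 2x2 submatrix is: [[2, -5], [-1, -7]]
Minor M_{21} = 2*-7 - -5*-1
  = -14 - 5 = -19
Sign = (-1)^(2+1) = (-1)^3 = -1
Cofactor C_{21} = -1 * -19 = 19

19


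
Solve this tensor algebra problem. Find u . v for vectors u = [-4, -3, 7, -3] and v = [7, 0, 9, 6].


The inner product u . v = sum of u_i * v_i.
Term-by-term: -4 * 7, -3 * 0, 7 * 9, -3 * 6
Products: -28, 0, 63, -18
Sum = -28 + 0 + 63 + -18 = 17

17


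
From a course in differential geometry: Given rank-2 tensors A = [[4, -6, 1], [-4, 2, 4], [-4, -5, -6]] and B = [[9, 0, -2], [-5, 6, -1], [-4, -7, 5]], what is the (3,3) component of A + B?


Tensor addition is component-wise: (A + B)_{ij} = A_{ij} + B_{ij}.
A_{33} = -6
B_{33} = 5
(A + B)_{33} = -6 + 5 = -1

-1


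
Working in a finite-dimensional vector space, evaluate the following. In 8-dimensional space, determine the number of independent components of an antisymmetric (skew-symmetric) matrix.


An antisymmetric rank-2 tensor satisfies A_{ij} = -A_{ji}, so diagonal entries are zero.
The independent components are the upper-triangular entries: C(n, 2) = n(n-1)/2.
n = 8
C(8, 2) = 8 * 7 / 2 = 56 / 2 = 28

28


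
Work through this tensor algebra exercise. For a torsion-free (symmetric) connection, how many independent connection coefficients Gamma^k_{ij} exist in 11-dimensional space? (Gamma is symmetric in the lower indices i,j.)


Christoffel symbols Gamma^k_{ij} are symmetric in i,j, so there are d * d(d+1)/2 independent symbols.
d = 11
d(d+1)/2 = 11 * 12 / 2 = 66
Total = 11 * 66 = 726

726


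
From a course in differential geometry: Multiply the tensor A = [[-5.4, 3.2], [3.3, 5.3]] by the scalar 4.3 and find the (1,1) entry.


Scalar multiplication: (cA)_{ij} = c * A_{ij}.
c = 4.3
A_{11} = -5.4
(cA)_{11} = 4.3 * -5.4 = -23.22

-23.22


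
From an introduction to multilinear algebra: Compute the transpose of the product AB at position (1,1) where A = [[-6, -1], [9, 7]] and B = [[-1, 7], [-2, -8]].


(AB)^T_{ij} = (AB)_{ji} = sum_k A_{jk} B_{ki}.
For i=1, j=1 we need (AB)_{11}:
A_{11} * B_{11} = -6 * -1 = 6
A_{12} * B_{21} = -1 * -2 = 2
Sum = 6 + 2 = 8

8


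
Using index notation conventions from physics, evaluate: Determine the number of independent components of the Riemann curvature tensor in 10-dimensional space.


The Riemann tensor in d dimensions has d^2(d^2 - 1)/12 independent components.
d = 10, so d^2 = 100
d^2 - 1 = 99
d^2(d^2 - 1) = 100 * 99 = 9900
Divide by 12: 9900 / 12 = 825

825


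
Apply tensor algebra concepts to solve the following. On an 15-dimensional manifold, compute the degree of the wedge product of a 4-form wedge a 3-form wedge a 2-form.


The degree of a wedge product is the sum of the degrees of the individual forms.
Degrees: 4, 3, 2
Total degree = 4 + 3 + 2 = 9

9


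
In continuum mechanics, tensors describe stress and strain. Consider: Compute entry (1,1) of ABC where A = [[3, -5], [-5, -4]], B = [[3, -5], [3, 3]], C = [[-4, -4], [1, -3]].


(ABC)_{11} = sum_m (AB)_{1m} C_{m1}. First compute row 1 of AB.
(AB)_{11} = 3*3 + -5*3 = -6
(AB)_{12} = 3*-5 + -5*3 = -30
Now contract with column 1 of C:
(AB)_{11} * C_{11} = -6 * -4 = 24
(AB)_{12} * C_{21} = -30 * 1 = -30
(ABC)_{11} = 24 + -30 = -6

-6


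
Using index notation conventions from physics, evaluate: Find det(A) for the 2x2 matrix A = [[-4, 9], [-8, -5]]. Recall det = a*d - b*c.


For a 2x2 matrix [[a, b], [c, d]], det = a*d - b*c.
a = -4, b = 9, c = -8, d = -5
a*d = -4 * -5 = 20
b*c = 9 * -8 = -72
det = 20 - -72 = 92

92


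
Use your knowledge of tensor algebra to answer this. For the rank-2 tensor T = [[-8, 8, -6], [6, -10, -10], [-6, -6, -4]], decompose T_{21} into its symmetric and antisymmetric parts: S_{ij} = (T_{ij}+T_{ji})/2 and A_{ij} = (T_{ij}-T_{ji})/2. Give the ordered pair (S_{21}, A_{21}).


T_{21} = 6
T_{12} = 8
S_{21} = (6 + 8)/2 = 14/2 = 7
A_{21} = (6 - 8)/2 = -2/2 = -1
Check: S + A = 7 + -1 = 6 = T_{21}.

(7, -1)


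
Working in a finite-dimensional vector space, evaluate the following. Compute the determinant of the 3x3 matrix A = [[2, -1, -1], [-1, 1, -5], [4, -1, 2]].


Expanding along the first row, det(A) = a11*M_11 - a12*M_12 + a13*M_13, where M_1j is the (1,j) minor.
Minor M_11 = 1*2 - -5*-1 = -3
Minor M_12 = -1*2 - -5*4 = 18
Minor M_13 = -1*-1 - 1*4 = -3
det = 2*(-3) - -1*(18) + -1*(-3)
    = -6 - -18 + 3
    = 15

15


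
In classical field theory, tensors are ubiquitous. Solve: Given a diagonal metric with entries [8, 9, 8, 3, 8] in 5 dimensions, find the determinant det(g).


For a diagonal metric, the determinant is the product of diagonal entries.
Diagonal entries: 8, 9, 8, 3, 8
det(g) = 8 * 9 * 8 * 3 * 8 = 13824

13824


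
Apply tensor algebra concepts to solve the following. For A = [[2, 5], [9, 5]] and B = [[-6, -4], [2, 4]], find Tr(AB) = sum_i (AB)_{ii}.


Tr(AB) = sum_i (AB)_{ii} where (AB)_{ii} = sum_k A_{ik} B_{ki}.
(AB)_{11} = 2*-6 + 5*2 = -2
(AB)_{22} = 9*-4 + 5*4 = -16
Tr(AB) = -2 + -16 = -18

-18


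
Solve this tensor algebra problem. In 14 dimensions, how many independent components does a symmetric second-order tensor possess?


A symmetric rank-2 tensor in d dimensions has d(d+1)/2 independent components.
d = 14
d(d+1)/2 = 14 * 15 / 2 = 210 / 2 = 105

105


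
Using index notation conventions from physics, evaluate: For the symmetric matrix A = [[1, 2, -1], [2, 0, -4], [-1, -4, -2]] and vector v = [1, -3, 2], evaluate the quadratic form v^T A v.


First compute Av:
(Av)_1 = 1*1 + 2*-3 + -1*2 = -7
(Av)_2 = 2*1 + 0*-3 + -4*2 = -6
(Av)_3 = -1*1 + -4*-3 + -2*2 = 7
Av = [-7, -6, 7]
Then v^T (Av) = 1*-7 + -3*-6 + 2*7
= -7 + 18 + 14 = 25

25


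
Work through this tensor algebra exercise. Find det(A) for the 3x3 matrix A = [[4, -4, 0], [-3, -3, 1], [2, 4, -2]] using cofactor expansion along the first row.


Expanding along the first row, det(A) = a11*M_11 - a12*M_12 + a13*M_13, where M_1j is the (1,j) minor.
Minor M_11 = -3*-2 - 1*4 = 2
Minor M_12 = -3*-2 - 1*2 = 4
Minor M_13 = -3*4 - -3*2 = -6
det = 4*(2) - -4*(4) + 0*(-6)
    = 8 - -16 + 0
    = 24

24


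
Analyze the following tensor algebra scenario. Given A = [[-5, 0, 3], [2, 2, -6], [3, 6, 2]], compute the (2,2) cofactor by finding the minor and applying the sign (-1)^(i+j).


To find cofactor C_{22}, delete row 2 and column 2.
The resulting 2x2 submatrix is: [[-5, 3], [3, 2]]
Minor M_{22} = -5*2 - 3*3
  = -10 - 9 = -19
Sign = (-1)^(2+2) = (-1)^4 = 1
Cofactor C_{22} = 1 * -19 = -19

-19


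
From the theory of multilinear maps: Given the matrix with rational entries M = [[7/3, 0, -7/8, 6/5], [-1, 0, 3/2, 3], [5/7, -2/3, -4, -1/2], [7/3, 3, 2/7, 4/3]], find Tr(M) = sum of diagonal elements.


The trace is the sum of diagonal entries.
Diagonal: M[1,1] = 7/3, M[2,2] = 0, M[3,3] = -4, M[4,4] = 4/3
Tr(M) = 7/3 + 0 + -4 + 4/3
Computing step by step:
After adding M[1,1]: 7/3
After adding M[2,2]: 7/3
After adding M[3,3]: -5/3
After adding M[4,4]: -1/3
Tr(M) = -1/3

-1/3


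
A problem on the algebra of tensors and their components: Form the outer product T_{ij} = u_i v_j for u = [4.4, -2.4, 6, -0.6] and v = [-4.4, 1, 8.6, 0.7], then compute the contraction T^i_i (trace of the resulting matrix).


The outer product gives T_{ij} = u_i v_j.
The trace (contraction) is Tr(T) = sum_i T_{ii} = sum_i u_i v_i.
Diagonal entries:
T_{11} = u_1 * v_1 = 4.4 * -4.4 = -19.36
T_{22} = u_2 * v_2 = -2.4 * 1 = -2.4
T_{33} = u_3 * v_3 = 6 * 8.6 = 51.6
T_{44} = u_4 * v_4 = -0.6 * 0.7 = -0.42
Tr(T) = -19.36 + -2.4 + 51.6 + -0.42 = 29.42

29.42


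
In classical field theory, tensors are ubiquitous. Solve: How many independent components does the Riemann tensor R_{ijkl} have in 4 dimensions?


The Riemann tensor in d dimensions has d^2(d^2 - 1)/12 independent components.
d = 4, so d^2 = 16
d^2 - 1 = 15
d^2(d^2 - 1) = 16 * 15 = 240
Divide by 12: 240 / 12 = 20

20


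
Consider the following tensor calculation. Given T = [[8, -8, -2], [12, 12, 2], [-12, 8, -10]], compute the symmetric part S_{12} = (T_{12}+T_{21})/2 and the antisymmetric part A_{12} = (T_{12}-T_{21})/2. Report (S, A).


T_{12} = -8
T_{21} = 12
S_{12} = (-8 + 12)/2 = 4/2 = 2
A_{12} = (-8 - 12)/2 = -20/2 = -10
Check: S + A = 2 + -10 = -8 = T_{12}.

(2, -10)


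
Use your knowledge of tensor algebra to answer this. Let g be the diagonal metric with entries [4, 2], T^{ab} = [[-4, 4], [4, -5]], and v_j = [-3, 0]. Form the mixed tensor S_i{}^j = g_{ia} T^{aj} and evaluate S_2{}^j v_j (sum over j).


Step 1: lower the first index. For a diagonal metric, g_{ia} T^{aj} = g_{ii} T^{ij} (no sum on i).
g_{22} = 2
S_2{}^1 = 2 * T^{21} = 2 * 4 = 8
S_2{}^2 = 2 * T^{22} = 2 * -5 = -10
Step 2: contract S_2{}^j with v_j.
S_2{}^1 * v_1 = 8 * -3 = -24
S_2{}^2 * v_2 = -10 * 0 = 0
Result = -24 + 0 = -24

-24


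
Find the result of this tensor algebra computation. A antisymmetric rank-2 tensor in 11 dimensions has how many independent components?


A antisymmetric rank-2 tensor in d dimensions has d(d-1)/2 independent components.
d = 11
d(d-1)/2 = 11 * 10 / 2 = 110 / 2 = 55

55


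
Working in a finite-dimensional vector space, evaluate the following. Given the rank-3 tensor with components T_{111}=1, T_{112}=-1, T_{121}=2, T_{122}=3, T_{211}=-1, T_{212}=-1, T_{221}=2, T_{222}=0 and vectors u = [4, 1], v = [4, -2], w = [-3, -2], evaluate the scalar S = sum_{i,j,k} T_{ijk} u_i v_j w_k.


S = sum over i,j,k of T_{ijk} u_i v_j w_k. Expanding all 8 terms:
T_{111}*u_1*v_1*w_1 = 1*4*4*-3 = -48  (running total: -48)
T_{112}*u_1*v_1*w_2 = -1*4*4*-2 = 32  (running total: -16)
T_{121}*u_1*v_2*w_1 = 2*4*-2*-3 = 48  (running total: 32)
T_{122}*u_1*v_2*w_2 = 3*4*-2*-2 = 48  (running total: 80)
T_{211}*u_2*v_1*w_1 = -1*1*4*-3 = 12  (running total: 92)
T_{212}*u_2*v_1*w_2 = -1*1*4*-2 = 8  (running total: 100)
T_{221}*u_2*v_2*w_1 = 2*1*-2*-3 = 12  (running total: 112)
T_{222}*u_2*v_2*w_2 = 0*1*-2*-2 = 0  (running total: 112)
S = 112

112


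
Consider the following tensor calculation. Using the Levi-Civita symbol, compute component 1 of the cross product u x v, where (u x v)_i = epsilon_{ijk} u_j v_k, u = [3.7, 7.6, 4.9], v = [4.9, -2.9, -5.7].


(u x v)_1 = sum_{j,k} epsilon_{1jk} u_j v_k. Only permutations of (1,2,3) contribute; the two non-zero terms are:
eps_{123} u_2 v_3 = 1 * 7.6 * -5.7 = -43.32
eps_{132} u_3 v_2 = -1 * 4.9 * -2.9 = 14.21
(u x v)_1 = -29.11

-29.11


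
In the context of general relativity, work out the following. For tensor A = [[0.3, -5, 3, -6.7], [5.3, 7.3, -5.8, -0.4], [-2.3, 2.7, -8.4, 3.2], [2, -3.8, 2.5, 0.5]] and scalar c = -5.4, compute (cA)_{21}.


Scalar multiplication: (cA)_{ij} = c * A_{ij}.
c = -5.4
A_{21} = 5.3
(cA)_{21} = -5.4 * 5.3 = -28.62

-28.62


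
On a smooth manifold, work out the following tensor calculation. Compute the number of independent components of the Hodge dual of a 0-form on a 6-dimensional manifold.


The Hodge dual of a p-form on an n-dimensional manifold is an (n-p)-form.
n = 6, p = 0, so dual degree = 6 - 0 = 6
The number of components is C(n, n-p) = C(6, 6) = 1

1


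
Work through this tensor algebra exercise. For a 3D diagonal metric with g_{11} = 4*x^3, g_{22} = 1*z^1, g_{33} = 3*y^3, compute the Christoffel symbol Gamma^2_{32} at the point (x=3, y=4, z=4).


For a diagonal metric, Gamma^k_{ij} = (1/2) g^{kk} (dg_{ik}/dx_j + dg_{jk}/dx_i - dg_{ij}/dx_k).
The metric is diagonal, so g_{ab} = 0 for a != b.
At the given point: g_{11} = 108, g_{22} = 4, g_{33} = 192
g^{22} = 1/4
dg_{32}/dx_2 = 0 (off-diagonal)
dg_{22}/dx_3 = dg_{22}/dx_3 = 1
dg_{32}/dx_2 = 0 (off-diagonal)
Numerator = 0 + 1 - 0 = 1
Gamma^2_{32} = 1 / (2 * 4) = 1/8

1/8


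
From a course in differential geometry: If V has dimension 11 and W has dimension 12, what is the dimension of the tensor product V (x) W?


The dimension of a tensor product is the product of dimensions.
dim(V) = 11, dim(W) = 12
dim(V (x) W) = 11 * 12 = 132

132


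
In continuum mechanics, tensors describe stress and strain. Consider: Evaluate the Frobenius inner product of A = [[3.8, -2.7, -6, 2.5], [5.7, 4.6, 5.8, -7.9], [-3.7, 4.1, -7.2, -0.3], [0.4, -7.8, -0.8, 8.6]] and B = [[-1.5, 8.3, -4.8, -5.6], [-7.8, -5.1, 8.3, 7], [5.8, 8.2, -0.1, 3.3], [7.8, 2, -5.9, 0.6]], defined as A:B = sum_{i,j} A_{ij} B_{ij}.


A:B = sum over all i,j of A_{ij} * B_{ij}.
Row 1: 3.8*-1.5=-5.7, -2.7*8.3=-22.41, -6*-4.8=28.8, 2.5*-5.6=-14 => row sum = -13.31
Row 2: 5.7*-7.8=-44.46, 4.6*-5.1=-23.46, 5.8*8.3=48.14, -7.9*7=-55.3 => row sum = -75.08
Row 3: -3.7*5.8=-21.46, 4.1*8.2=33.62, -7.2*-0.1=0.72, -0.3*3.3=-0.99 => row sum = 11.89
Row 4: 0.4*7.8=3.12, -7.8*2=-15.6, -0.8*-5.9=4.72, 8.6*0.6=5.16 => row sum = -2.6
Total = -13.31 + -75.08 + 11.89 + -2.6 = -79.1

-79.1


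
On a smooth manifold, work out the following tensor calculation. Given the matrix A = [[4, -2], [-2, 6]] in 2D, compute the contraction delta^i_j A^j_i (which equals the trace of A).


The contraction (trace) of a rank-2 tensor is the sum of its diagonal elements.
Diagonal entries: A[1,1] = 4, A[2,2] = 6
Tr(A) = 4 + 6 = 10

10


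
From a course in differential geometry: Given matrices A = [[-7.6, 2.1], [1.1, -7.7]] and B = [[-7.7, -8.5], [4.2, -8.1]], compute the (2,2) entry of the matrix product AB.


(AB)_{ij} = sum_k A_{ik} B_{kj}.
For i=2, j=2:
A_{21} * B_{12} = 1.1 * -8.5 = -9.35
A_{22} * B_{22} = -7.7 * -8.1 = 62.37
Sum = -9.35 + 62.37 = 53.02

53.02


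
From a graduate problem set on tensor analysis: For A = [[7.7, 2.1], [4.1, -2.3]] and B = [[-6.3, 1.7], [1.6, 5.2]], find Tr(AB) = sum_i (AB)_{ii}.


Tr(AB) = sum_i (AB)_{ii} where (AB)_{ii} = sum_k A_{ik} B_{ki}.
(AB)_{11} = 7.7*-6.3 + 2.1*1.6 = -45.15
(AB)_{22} = 4.1*1.7 + -2.3*5.2 = -4.99
Tr(AB) = -45.15 + -4.99 = -50.14

-50.14


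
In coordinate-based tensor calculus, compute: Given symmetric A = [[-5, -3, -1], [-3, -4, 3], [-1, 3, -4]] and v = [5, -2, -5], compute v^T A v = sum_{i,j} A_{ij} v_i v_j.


First compute Av:
(Av)_1 = -5*5 + -3*-2 + -1*-5 = -14
(Av)_2 = -3*5 + -4*-2 + 3*-5 = -22
(Av)_3 = -1*5 + 3*-2 + -4*-5 = 9
Av = [-14, -22, 9]
Then v^T (Av) = 5*-14 + -2*-22 + -5*9
= -70 + 44 + -45 = -71

-71


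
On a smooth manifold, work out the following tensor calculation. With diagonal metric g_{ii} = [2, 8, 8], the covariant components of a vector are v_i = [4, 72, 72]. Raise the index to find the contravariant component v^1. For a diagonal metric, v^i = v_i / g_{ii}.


To raise an index with a diagonal metric: v^i = v_i / g_{ii}.
For index 1: v_1 = 4, g_{11} = 2
v^1 = 4 / 2 = 2

2


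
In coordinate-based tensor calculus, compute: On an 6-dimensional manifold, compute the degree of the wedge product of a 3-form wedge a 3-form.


The degree of a wedge product is the sum of the degrees of the individual forms.
Degrees: 3, 3
Total degree = 3 + 3 = 6

6


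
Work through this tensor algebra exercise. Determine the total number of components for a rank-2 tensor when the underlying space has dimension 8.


The number of components of a rank-r tensor in d dimensions is d^r.
Here d = 8 and r = 2.
8^2 = 64

64


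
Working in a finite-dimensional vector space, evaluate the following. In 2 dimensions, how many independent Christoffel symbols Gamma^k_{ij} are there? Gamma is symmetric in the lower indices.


Christoffel symbols Gamma^k_{ij} are symmetric in i,j, so there are d * d(d+1)/2 independent symbols.
d = 2
d(d+1)/2 = 2 * 3 / 2 = 3
Total = 2 * 3 = 6

6


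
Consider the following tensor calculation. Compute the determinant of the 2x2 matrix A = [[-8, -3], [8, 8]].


For a 2x2 matrix [[a, b], [c, d]], det = a*d - b*c.
a = -8, b = -3, c = 8, d = 8
a*d = -8 * 8 = -64
b*c = -3 * 8 = -24
det = -64 - -24 = -40

-40


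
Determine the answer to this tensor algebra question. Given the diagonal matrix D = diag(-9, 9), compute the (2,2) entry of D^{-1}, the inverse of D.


For a diagonal matrix, the inverse has entries (D^{-1})_{ii} = 1/d_{ii}.
The diagonal entries are: d_{11} = -9, d_{22} = 9
We need (D^{-1})_{22} = 1/d_{22} = 1/9 = 1/9

1/9


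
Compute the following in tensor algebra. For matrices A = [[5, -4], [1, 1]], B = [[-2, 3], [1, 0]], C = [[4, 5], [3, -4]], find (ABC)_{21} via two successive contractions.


(ABC)_{21} = sum_m (AB)_{2m} C_{m1}. First compute row 2 of AB.
(AB)_{21} = 1*-2 + 1*1 = -1
(AB)_{22} = 1*3 + 1*0 = 3
Now contract with column 1 of C:
(AB)_{21} * C_{11} = -1 * 4 = -4
(AB)_{22} * C_{21} = 3 * 3 = 9
(ABC)_{21} = -4 + 9 = 5

5


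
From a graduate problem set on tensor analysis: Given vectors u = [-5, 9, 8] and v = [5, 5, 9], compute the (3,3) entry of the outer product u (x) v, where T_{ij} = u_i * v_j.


The outer product entry T_{ij} = u_i * v_j.
We need i=3, j=3.
u_3 = 8, v_3 = 9
T_{3,3} = 8 * 9 = 72

72


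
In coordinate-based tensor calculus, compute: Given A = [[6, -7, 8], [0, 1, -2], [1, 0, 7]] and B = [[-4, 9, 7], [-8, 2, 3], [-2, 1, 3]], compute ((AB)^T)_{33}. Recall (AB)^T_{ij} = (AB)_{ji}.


(AB)^T_{ij} = (AB)_{ji} = sum_k A_{jk} B_{ki}.
For i=3, j=3 we need (AB)_{33}:
A_{31} * B_{13} = 1 * 7 = 7
A_{32} * B_{23} = 0 * 3 = 0
A_{33} * B_{33} = 7 * 3 = 21
Sum = 7 + 0 + 21 = 28

28


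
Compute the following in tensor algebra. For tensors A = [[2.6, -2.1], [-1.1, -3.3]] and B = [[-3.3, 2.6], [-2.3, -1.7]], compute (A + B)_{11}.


Tensor addition is component-wise: (A + B)_{ij} = A_{ij} + B_{ij}.
A_{11} = 2.6
B_{11} = -3.3
(A + B)_{11} = 2.6 + -3.3 = -0.7

-0.7


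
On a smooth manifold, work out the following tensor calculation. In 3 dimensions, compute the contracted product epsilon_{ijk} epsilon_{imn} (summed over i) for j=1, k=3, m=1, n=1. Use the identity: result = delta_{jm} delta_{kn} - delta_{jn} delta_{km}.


Using the identity: epsilon_{ijk} epsilon_{imn} = delta_{jm} delta_{kn} - delta_{jn} delta_{km}.
delta_{11} = 1
delta_{31} = 0
delta_{11} = 1
delta_{31} = 0
Result = 1 * 0 - 1 * 0 = 0 - 0 = 0

0


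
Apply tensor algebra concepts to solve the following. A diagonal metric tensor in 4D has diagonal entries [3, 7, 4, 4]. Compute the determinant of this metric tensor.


For a diagonal metric, the determinant is the product of diagonal entries.
Diagonal entries: 3, 7, 4, 4
det(g) = 3 * 7 * 4 * 4 = 336

336


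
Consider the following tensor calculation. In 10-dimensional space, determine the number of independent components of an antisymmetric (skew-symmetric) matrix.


An antisymmetric rank-2 tensor satisfies A_{ij} = -A_{ji}, so diagonal entries are zero.
The independent components are the upper-triangular entries: C(n, 2) = n(n-1)/2.
n = 10
C(10, 2) = 10 * 9 / 2 = 90 / 2 = 45

45


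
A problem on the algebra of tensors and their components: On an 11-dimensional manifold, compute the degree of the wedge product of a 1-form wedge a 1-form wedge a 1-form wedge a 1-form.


The degree of a wedge product is the sum of the degrees of the individual forms.
Degrees: 1, 1, 1, 1
Total degree = 1 + 1 + 1 + 1 = 4

4


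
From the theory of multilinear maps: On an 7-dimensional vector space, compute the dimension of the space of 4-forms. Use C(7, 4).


The dimension of the space of p-forms on an n-dimensional space is C(n, p).
n = 7, p = 4
C(7, 4) = 7! / (4! * 3!) = 35

35


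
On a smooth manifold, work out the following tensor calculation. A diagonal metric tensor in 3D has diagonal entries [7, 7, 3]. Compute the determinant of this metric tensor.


For a diagonal metric, the determinant is the product of diagonal entries.
Diagonal entries: 7, 7, 3
det(g) = 7 * 7 * 3 = 147

147


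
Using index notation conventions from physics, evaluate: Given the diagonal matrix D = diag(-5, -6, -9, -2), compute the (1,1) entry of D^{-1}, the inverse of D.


For a diagonal matrix, the inverse has entries (D^{-1})_{ii} = 1/d_{ii}.
The diagonal entries are: d_{11} = -5, d_{22} = -6, d_{33} = -9, d_{44} = -2
We need (D^{-1})_{11} = 1/d_{11} = 1/-5 = -1/5

-1/5


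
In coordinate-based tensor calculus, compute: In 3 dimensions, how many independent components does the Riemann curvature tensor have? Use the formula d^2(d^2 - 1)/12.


The Riemann tensor in d dimensions has d^2(d^2 - 1)/12 independent components.
d = 3, so d^2 = 9
d^2 - 1 = 8
d^2(d^2 - 1) = 9 * 8 = 72
Divide by 12: 72 / 12 = 6

6
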